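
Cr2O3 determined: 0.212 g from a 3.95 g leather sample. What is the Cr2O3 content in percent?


Cr2O3% = 0.212 / 3.95 x 100
Cr2O3% = 5.37%


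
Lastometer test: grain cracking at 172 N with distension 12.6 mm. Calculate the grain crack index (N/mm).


Grain crack index = force / distension
Index = 172 / 12.6 = 13.7 N/mm


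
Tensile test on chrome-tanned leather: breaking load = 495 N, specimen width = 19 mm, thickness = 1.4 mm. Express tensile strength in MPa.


18.61 MPa


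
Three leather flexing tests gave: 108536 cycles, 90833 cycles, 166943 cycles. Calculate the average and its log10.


Average = 122104 cycles
log10 = 5.09


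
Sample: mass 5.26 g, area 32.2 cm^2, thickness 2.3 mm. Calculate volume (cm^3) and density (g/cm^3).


Thickness in cm = 2.3 / 10 = 0.23 cm
Volume = 32.2 x 0.23 = 7.406 cm^3
Density = 5.26 / 7.406 = 0.710 g/cm^3


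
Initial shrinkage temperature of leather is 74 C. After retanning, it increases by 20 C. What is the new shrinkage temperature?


New Ts = 74 + 20 = 94 C


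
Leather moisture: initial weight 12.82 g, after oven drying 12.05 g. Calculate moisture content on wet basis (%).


Moisture = 12.82 - 12.05 = 0.77 g
MC = 0.77 / 12.82 x 100 = 6.0%


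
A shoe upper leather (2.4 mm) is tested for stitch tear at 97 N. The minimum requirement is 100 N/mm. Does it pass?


STS = 97 / 2.4 = 40.4 N/mm
Minimum required: 100 N/mm
Passes: No


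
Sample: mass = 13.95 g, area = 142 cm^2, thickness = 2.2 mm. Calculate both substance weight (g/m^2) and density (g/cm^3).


Substance weight = 982.4 g/m^2
Density = 0.447 g/cm^3

SW = 13.95 / 142 x 10000 = 982.4 g/m^2
Volume = 142 x 2.2 / 10 = 31.24 cm^3
Density = 13.95 / 31.24 = 0.447 g/cm^3


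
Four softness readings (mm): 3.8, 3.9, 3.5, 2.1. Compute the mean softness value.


Sum = 3.8 + 3.9 + 3.5 + 2.1
Mean = 13.3 / 4 = 3.33 mm


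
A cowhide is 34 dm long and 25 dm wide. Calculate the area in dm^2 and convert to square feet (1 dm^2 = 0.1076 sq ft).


850 dm^2
91.46 sq ft


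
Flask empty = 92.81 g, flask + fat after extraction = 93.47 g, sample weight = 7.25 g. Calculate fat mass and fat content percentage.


Fat mass = 0.66 g
Fat content = 9.1%

Fat mass = 93.47 - 92.81 = 0.66 g
Fat% = 0.66 / 7.25 x 100 = 9.1%


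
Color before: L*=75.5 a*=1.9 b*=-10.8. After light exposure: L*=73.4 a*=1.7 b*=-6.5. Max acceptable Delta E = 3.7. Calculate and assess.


Delta E = 4.79
Passes: No


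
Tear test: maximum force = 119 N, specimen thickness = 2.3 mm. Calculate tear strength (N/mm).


Tear strength = force / thickness
Tear = 119 / 2.3 = 51.7 N/mm


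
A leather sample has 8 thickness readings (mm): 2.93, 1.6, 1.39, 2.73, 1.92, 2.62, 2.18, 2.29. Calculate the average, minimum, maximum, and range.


Sum = 17.66
Average = 17.66 / 8 = 2.21 mm
Minimum = 1.39 mm
Maximum = 2.93 mm
Range = 2.93 - 1.39 = 1.54 mm


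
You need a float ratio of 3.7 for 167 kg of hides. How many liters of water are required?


617.9 L


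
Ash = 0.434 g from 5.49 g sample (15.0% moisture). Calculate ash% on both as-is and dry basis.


As-is ash% = 0.434 / 5.49 x 100 = 7.91%
Dry mass = 5.49 x (100 - 15.0) / 100 = 4.6665 g
Dry-basis ash% = 0.434 / 4.6665 x 100 = 9.30%


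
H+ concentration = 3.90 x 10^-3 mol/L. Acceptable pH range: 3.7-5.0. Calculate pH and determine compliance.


pH = -log10(3.90 x 10^-3) = 2.41
Range: 3.7 to 5.0
Compliant: No


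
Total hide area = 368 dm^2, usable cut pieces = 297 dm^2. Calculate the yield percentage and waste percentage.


Yield = 297 / 368 x 100 = 80.7%
Waste = 368 - 297 = 71 dm^2
Waste% = 100 - 80.7 = 19.3%


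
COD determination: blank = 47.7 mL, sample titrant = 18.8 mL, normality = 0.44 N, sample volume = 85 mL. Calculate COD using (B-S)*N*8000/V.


COD = (47.7 - 18.8) x 0.44 x 8000 / 85
COD = 28.9 x 0.44 x 8000 / 85
COD = 1196.8 mg/L


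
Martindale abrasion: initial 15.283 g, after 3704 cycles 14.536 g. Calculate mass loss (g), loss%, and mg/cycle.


Mass loss = 0.747 g
Loss = 4.89%
Rate = 0.202 mg/cycle


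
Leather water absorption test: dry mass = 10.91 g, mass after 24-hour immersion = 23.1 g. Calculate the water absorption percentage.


Water absorbed = 23.1 - 10.91 = 12.19 g
WA% = 12.19 / 10.91 x 100 = 111.7%


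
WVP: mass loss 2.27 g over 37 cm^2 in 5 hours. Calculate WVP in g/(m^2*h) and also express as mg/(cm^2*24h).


WVP = 2.27 / (37 x 5) x 10000 = 122.70 g/(m^2*h)
Mass loss in mg = 2.27 x 1000 = 2270 mg
Per cm^2 per 24h in mg: 2270 x 24 / (37 x 5) = 54480 / 185 = 294.49 mg/(cm^2*24h)


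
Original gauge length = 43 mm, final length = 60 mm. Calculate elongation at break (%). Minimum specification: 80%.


Elongation = 39.5%
Meets spec: No


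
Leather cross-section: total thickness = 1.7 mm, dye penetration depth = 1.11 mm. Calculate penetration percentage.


65.3%


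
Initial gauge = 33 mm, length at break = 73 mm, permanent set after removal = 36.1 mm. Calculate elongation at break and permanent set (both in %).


Elongation at break = 121.2%
Permanent set = 9.4%

Elongation at break = (73 - 33) / 33 x 100 = 121.2%
Permanent set = (36.1 - 33) / 33 x 100 = 9.4%


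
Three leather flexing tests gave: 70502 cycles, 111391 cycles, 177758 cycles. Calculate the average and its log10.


Average = 119884 cycles
log10 = 5.08


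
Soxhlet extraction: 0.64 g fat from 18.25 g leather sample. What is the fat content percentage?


3.5%


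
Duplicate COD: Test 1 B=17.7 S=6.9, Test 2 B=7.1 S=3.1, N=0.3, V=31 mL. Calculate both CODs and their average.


COD1 = (17.7 - 6.9) x 0.3 x 8000 / 31 = 836.1 mg/L
COD2 = (7.1 - 3.1) x 0.3 x 8000 / 31 = 309.7 mg/L
Average = (836.1 + 309.7) / 2 = 572.9 mg/L


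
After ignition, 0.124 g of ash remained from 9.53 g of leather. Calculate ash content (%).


Ash% = 0.124 / 9.53 x 100
Ash% = 1.30%


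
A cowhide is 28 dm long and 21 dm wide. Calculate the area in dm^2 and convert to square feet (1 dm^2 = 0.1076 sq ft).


588 dm^2
63.27 sq ft

Area = 28 x 21 = 588 dm^2
Conversion: 588 x 0.1076 = 63.27 sq ft


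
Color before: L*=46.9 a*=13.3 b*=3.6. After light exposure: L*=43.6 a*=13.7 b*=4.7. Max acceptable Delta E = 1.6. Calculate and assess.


Delta E = 3.50
Passes: No

dL = -3.3, da = 0.4, db = 1.1
dE = sqrt((-3.3)^2 + (0.4)^2 + (1.1)^2) = 3.50
Max = 1.6
Passes: No


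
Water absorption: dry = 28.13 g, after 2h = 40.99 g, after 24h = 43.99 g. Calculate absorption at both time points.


WA (2h) = (40.99 - 28.13) / 28.13 x 100 = 45.7%
WA (24h) = (43.99 - 28.13) / 28.13 x 100 = 56.4%


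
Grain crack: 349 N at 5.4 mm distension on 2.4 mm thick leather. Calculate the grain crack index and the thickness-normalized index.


Crack index = 64.6 N/mm
Normalized index = 26.9 N/mm per mm

Crack index = 349 / 5.4 = 64.6 N/mm
Normalized = 64.6 / 2.4 = 26.9 N/mm per mm


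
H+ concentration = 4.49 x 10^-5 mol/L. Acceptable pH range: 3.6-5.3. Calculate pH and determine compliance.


pH = -log10(4.49 x 10^-5) = 4.35
Range: 3.6 to 5.3
Compliant: Yes


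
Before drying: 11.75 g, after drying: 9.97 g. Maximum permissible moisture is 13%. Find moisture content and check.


Moisture content = 15.1%
Acceptable: No

MC = (11.75 - 9.97) / 11.75 x 100 = 15.1%
Maximum: 13%
Acceptable: No


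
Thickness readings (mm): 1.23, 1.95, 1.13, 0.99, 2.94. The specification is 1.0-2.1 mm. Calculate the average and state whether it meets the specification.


Average = 1.65 mm
Within specification: Yes

Sum = 8.24
Average = 8.24 / 5 = 1.65 mm
Specification range: 1.0 to 2.1 mm
Within spec: Yes


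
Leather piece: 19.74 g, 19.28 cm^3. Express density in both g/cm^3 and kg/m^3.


1.024 g/cm^3
1024 kg/m^3

Density = 19.74 / 19.28 = 1.024 g/cm^3
Convert: 1.024 x 1000 = 1024 kg/m^3


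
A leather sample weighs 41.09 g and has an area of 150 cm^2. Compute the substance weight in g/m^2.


2739.3 g/m^2

Substance weight = mass / area x 10000
SW = 41.09 / 150 x 10000
SW = 2739.3 g/m^2


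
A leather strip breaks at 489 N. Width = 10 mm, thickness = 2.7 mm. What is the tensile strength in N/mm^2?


18.11 N/mm^2

Cross-sectional area = 10 x 2.7 = 27.0 mm^2
Tensile strength = 489 / 27.0 = 18.11 N/mm^2


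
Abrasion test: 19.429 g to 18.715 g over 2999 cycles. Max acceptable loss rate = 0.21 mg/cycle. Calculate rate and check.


Rate = 0.238 mg/cycle
Passes: No


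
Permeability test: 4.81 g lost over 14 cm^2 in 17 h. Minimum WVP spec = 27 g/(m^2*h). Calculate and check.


WVP = 202.10 g/(m^2*h)
Meets specification: Yes

WVP = 4.81 / (14 x 17) x 10000 = 202.10 g/(m^2*h)
Minimum: 27 g/(m^2*h)
Meets spec: Yes


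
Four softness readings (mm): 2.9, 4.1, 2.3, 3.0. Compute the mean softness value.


Sum = 2.9 + 4.1 + 2.3 + 3.0
Mean = 12.3 / 4 = 3.08 mm


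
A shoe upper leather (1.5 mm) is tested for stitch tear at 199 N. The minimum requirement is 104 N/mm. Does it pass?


STS = 132.7 N/mm
Passes: Yes

STS = 199 / 1.5 = 132.7 N/mm
Minimum required: 104 N/mm
Passes: Yes


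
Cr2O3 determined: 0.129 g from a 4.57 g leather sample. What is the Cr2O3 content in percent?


2.82%


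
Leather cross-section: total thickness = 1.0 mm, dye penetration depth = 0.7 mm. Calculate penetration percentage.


Penetration% = 0.7 / 1.0 x 100
Penetration = 70.0%


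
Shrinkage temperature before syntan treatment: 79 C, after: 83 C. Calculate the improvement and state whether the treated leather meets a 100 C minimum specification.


Improvement = 4 C
Meets 100 C spec: No

Improvement = 83 - 79 = 4 C
Spec check: 83 C >= 100 C? No


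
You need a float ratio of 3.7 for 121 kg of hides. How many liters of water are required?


Water = hide weight x target ratio
Water = 121 x 3.7 = 447.7 L


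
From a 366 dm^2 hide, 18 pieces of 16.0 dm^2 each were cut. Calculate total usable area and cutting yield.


Total usable = 18 x 16.0 = 288.0 dm^2
Yield = 288.0 / 366 x 100 = 78.7%


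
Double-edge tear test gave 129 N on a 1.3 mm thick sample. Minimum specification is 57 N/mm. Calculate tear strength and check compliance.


Tear strength = 129 / 1.3 = 99.2 N/mm
Required minimum = 57 N/mm
Compliant: Yes


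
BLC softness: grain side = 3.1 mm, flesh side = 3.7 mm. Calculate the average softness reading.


3.40 mm

Average = (3.1 + 3.7) / 2
Average = 3.40 mm


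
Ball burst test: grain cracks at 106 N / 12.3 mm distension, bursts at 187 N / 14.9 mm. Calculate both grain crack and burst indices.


Crack index = 8.6 N/mm
Burst index = 12.6 N/mm


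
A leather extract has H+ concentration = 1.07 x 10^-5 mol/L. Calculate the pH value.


pH = 4.97

pH = -log10[H+]
pH = -log10(1.07 x 10^-5) = 4.97


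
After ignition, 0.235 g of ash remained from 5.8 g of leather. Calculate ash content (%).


Ash% = 0.235 / 5.8 x 100
Ash% = 4.05%


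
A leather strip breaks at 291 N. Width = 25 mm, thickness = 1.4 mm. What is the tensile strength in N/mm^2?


Cross-sectional area = 25 x 1.4 = 35.0 mm^2
Tensile strength = 291 / 35.0 = 8.31 N/mm^2


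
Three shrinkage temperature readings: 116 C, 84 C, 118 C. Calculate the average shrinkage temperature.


106.0 C

Average = (116 + 84 + 118) / 3
Average = 318 / 3 = 106.0 C


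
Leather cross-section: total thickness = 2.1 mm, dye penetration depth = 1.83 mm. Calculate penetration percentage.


87.1%

Penetration% = 1.83 / 2.1 x 100
Penetration = 87.1%


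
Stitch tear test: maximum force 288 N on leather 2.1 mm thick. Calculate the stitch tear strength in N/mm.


Stitch tear strength = force / thickness
STS = 288 / 2.1 = 137.1 N/mm


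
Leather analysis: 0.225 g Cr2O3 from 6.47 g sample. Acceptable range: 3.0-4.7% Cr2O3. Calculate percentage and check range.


Cr2O3 = 3.48%
Within range: Yes

Cr2O3% = 0.225 / 6.47 x 100 = 3.48%
Acceptable range: 3.0 to 4.7%
Within range: Yes


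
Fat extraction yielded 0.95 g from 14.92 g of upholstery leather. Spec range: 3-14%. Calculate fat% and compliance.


Fat% = 0.95 / 14.92 x 100 = 6.4%
Spec range: 3-14%
Compliant: Yes


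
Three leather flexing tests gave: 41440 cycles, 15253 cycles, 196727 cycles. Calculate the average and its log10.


Average = (41440 + 15253 + 196727) / 3 = 84473 cycles
log10(84473) = 4.93


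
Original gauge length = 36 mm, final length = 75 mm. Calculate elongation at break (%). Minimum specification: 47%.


Extension = 75 - 36 = 39 mm
Elongation = 39 / 36 x 100 = 108.3%
Minimum required: 47%
Meets specification: Yes


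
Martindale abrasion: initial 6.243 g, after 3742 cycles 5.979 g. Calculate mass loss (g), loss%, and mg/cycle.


Loss = 6.243 - 5.979 = 0.264 g
Loss% = 0.264 / 6.243 x 100 = 4.23%
Rate = 0.264 / 3742 x 1000 = 0.071 mg/cycle


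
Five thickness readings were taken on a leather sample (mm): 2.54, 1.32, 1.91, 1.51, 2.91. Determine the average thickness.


Sum = 2.54 + 1.32 + 1.91 + 1.51 + 2.91 = 10.19
Average = 10.19 / 5 = 2.04 mm


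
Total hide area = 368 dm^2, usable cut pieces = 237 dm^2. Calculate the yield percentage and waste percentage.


Yield = 64.4%
Waste = 35.6%

Yield = 237 / 368 x 100 = 64.4%
Waste = 368 - 237 = 131 dm^2
Waste% = 100 - 64.4 = 35.6%


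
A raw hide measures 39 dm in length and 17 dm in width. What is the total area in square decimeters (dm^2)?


663 dm^2


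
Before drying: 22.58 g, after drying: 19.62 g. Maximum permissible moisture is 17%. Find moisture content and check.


Moisture content = 13.1%
Acceptable: Yes


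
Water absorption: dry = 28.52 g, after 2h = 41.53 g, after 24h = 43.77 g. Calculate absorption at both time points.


2h absorption = 45.6%
24h absorption = 53.5%

WA (2h) = (41.53 - 28.52) / 28.52 x 100 = 45.6%
WA (24h) = (43.77 - 28.52) / 28.52 x 100 = 53.5%


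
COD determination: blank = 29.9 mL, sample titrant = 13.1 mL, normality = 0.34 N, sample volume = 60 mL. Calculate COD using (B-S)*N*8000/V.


761.6 mg/L

COD = (29.9 - 13.1) x 0.34 x 8000 / 60
COD = 16.8 x 0.34 x 8000 / 60
COD = 761.6 mg/L


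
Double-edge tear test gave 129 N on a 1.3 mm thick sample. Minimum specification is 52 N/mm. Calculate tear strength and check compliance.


Tear strength = 99.2 N/mm
Compliant: Yes


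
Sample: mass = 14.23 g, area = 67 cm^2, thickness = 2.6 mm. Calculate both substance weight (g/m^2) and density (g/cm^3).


Substance weight = 2123.9 g/m^2
Density = 0.817 g/cm^3

SW = 14.23 / 67 x 10000 = 2123.9 g/m^2
Volume = 67 x 2.6 / 10 = 17.42 cm^3
Density = 14.23 / 17.42 = 0.817 g/cm^3


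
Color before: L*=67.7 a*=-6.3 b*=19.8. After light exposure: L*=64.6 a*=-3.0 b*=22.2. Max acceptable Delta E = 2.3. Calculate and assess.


Delta E = 5.12
Passes: No

dL = -3.1, da = 3.3, db = 2.4
dE = sqrt((-3.1)^2 + (3.3)^2 + (2.4)^2) = 5.12
Max = 2.3
Passes: No


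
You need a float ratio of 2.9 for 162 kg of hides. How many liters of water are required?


Water = hide weight x target ratio
Water = 162 x 2.9 = 469.8 L


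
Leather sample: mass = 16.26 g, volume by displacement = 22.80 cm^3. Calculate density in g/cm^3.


Density = mass / volume
Density = 16.26 / 22.80 = 0.713 g/cm^3


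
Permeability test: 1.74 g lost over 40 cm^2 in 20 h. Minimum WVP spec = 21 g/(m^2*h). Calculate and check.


WVP = 21.75 g/(m^2*h)
Meets specification: Yes


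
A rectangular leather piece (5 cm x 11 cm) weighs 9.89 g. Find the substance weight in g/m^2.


Area = 5 x 11 = 55 cm^2
SW = 9.89 / 55 x 10000 = 1798.2 g/m^2


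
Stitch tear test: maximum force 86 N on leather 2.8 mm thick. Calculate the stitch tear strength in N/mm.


Stitch tear strength = force / thickness
STS = 86 / 2.8 = 30.7 N/mm


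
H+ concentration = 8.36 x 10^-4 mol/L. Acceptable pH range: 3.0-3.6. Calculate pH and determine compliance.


pH = -log10(8.36 x 10^-4) = 3.08
Range: 3.0 to 3.6
Compliant: Yes


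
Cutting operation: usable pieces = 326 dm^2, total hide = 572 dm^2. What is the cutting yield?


Yield = usable / total x 100
Yield = 326 / 572 x 100 = 57.0%


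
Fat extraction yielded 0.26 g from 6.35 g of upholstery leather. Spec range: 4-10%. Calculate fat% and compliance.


Fat% = 0.26 / 6.35 x 100 = 4.1%
Spec range: 4-10%
Compliant: Yes


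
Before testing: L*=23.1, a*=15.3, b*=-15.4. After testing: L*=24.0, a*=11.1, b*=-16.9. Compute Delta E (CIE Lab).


Delta E = 4.55

dL = 24.0 - 23.1 = 0.9
da = 11.1 - 15.3 = -4.2
db = -16.9 - (-15.4) = -1.5
dE = sqrt((0.9)^2 + (-4.2)^2 + (-1.5)^2) = 4.55


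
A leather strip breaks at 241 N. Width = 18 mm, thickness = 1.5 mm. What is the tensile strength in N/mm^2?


8.93 N/mm^2

Cross-sectional area = 18 x 1.5 = 27.0 mm^2
Tensile strength = 241 / 27.0 = 8.93 N/mm^2


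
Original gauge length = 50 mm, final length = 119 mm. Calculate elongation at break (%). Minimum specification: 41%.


Extension = 119 - 50 = 69 mm
Elongation = 69 / 50 x 100 = 138.0%
Minimum required: 41%
Meets specification: Yes


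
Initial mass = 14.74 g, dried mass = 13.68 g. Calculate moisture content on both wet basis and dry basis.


Wet basis = 7.2%
Dry basis = 7.7%


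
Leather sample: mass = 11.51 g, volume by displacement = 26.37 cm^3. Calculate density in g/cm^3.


Density = mass / volume
Density = 11.51 / 26.37 = 0.436 g/cm^3


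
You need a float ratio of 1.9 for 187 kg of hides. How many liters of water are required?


355.3 L


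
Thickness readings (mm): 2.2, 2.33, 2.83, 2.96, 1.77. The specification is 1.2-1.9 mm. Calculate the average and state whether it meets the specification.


Sum = 12.09
Average = 12.09 / 5 = 2.42 mm
Specification range: 1.2 to 1.9 mm
Within spec: No


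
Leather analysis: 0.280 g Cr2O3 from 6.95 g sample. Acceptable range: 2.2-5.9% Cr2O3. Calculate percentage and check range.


Cr2O3% = 0.280 / 6.95 x 100 = 4.03%
Acceptable range: 2.2 to 5.9%
Within range: Yes


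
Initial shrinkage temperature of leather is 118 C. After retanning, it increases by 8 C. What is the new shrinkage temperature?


New Ts = 118 + 8 = 126 C


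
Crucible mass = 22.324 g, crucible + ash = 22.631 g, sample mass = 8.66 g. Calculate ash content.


Ash mass = 22.631 - 22.324 = 0.307 g
Ash% = 0.307 / 8.66 x 100 = 3.55%


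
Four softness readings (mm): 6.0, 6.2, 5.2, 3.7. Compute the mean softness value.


Sum = 6.0 + 6.2 + 5.2 + 3.7
Mean = 21.1 / 4 = 5.28 mm


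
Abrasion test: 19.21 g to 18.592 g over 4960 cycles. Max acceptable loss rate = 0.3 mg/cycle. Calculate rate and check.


Loss = 19.21 - 18.592 = 0.618 g
Rate = 0.618 g / 4960 cycles x 1000 = 0.125 mg/cycle
Max = 0.3 mg/cycle
Passes: Yes


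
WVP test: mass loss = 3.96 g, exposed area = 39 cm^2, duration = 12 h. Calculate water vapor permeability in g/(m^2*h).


WVP = mass_loss / (area x time) x 10000
WVP = 3.96 / (39 x 12) x 10000
WVP = 3.96 / 468 x 10000 = 84.62 g/(m^2*h)


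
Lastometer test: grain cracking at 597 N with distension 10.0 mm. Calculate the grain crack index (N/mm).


Grain crack index = force / distension
Index = 597 / 10.0 = 59.7 N/mm


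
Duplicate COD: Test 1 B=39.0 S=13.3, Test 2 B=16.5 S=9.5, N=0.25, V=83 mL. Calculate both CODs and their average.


COD1 = 619.3 mg/L
COD2 = 168.7 mg/L
Average = 394.0 mg/L


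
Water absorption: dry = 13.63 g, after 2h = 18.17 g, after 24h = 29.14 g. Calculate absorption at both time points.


2h absorption = 33.3%
24h absorption = 113.8%

WA (2h) = (18.17 - 13.63) / 13.63 x 100 = 33.3%
WA (24h) = (29.14 - 13.63) / 13.63 x 100 = 113.8%


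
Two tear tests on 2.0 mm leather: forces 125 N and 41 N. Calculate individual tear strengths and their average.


Tear 1 = 125 / 2.0 = 62.5 N/mm
Tear 2 = 41 / 2.0 = 20.5 N/mm
Average = (62.5 + 20.5) / 2 = 41.5 N/mm


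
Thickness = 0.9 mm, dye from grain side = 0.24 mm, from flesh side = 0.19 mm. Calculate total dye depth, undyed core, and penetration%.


Total dyed = 0.43 mm
Undyed core = 0.47 mm
Penetration = 47.8%


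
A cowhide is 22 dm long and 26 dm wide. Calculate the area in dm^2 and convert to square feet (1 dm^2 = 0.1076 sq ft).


Area = 22 x 26 = 572 dm^2
Conversion: 572 x 0.1076 = 61.55 sq ft


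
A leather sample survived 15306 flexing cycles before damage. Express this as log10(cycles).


4.18

log10(15306) = 4.18


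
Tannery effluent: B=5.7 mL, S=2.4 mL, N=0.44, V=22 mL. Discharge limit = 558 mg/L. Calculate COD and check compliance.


COD = (5.7 - 2.4) x 0.44 x 8000 / 22 = 528.0 mg/L
Limit: 558 mg/L
Compliant: Yes


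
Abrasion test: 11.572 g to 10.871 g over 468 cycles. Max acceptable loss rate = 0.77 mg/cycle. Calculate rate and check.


Loss = 11.572 - 10.871 = 0.701 g
Rate = 0.701 g / 468 cycles x 1000 = 1.498 mg/cycle
Max = 0.77 mg/cycle
Passes: No


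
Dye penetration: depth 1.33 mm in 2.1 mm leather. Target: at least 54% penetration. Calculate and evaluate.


Penetration = 1.33 / 2.1 x 100 = 63.3%
Target: 54%
Meets target: Yes


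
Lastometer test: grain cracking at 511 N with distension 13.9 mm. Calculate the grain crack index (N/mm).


Grain crack index = force / distension
Index = 511 / 13.9 = 36.8 N/mm


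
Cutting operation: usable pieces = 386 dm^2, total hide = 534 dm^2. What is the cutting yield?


72.3%


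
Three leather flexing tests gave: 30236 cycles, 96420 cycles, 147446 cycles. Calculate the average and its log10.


Average = (30236 + 96420 + 147446) / 3 = 91367 cycles
log10(91367) = 4.96


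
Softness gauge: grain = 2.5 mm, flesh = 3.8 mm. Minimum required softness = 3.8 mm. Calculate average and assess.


Average = (2.5 + 3.8) / 2 = 3.15 mm
Minimum = 3.8 mm
Meets requirement: No


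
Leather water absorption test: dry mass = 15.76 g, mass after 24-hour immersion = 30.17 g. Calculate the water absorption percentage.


Water absorbed = 30.17 - 15.76 = 14.41 g
WA% = 14.41 / 15.76 x 100 = 91.4%


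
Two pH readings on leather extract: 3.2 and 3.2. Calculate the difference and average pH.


Difference = 0.0
Average pH = 3.20


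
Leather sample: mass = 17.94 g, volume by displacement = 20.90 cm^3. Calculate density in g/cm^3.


0.858 g/cm^3

Density = mass / volume
Density = 17.94 / 20.90 = 0.858 g/cm^3


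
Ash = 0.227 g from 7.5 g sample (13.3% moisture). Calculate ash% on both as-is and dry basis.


As-is ash% = 0.227 / 7.5 x 100 = 3.03%
Dry mass = 7.5 x (100 - 13.3) / 100 = 6.5025 g
Dry-basis ash% = 0.227 / 6.5025 x 100 = 3.49%


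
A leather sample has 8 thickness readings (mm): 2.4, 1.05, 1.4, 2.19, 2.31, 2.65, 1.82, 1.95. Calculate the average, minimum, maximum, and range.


Average = 1.97 mm
Min = 1.05 mm
Max = 2.65 mm
Range = 1.60 mm

Sum = 15.77
Average = 15.77 / 8 = 1.97 mm
Minimum = 1.05 mm
Maximum = 2.65 mm
Range = 2.65 - 1.05 = 1.60 mm


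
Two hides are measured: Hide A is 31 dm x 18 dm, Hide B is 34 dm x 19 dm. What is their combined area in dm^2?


1204 dm^2

Hide A area = 31 x 18 = 558 dm^2
Hide B area = 34 x 19 = 646 dm^2
Total = 558 + 646 = 1204 dm^2


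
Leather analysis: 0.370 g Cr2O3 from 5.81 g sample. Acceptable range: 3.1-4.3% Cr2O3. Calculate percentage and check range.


Cr2O3 = 6.37%
Within range: No


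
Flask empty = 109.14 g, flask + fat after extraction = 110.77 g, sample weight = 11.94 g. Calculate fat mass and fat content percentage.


Fat mass = 1.63 g
Fat content = 13.7%

Fat mass = 110.77 - 109.14 = 1.63 g
Fat% = 1.63 / 11.94 x 100 = 13.7%


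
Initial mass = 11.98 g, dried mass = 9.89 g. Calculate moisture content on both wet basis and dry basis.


Moisture lost = 11.98 - 9.89 = 2.09 g
Wet basis MC = 2.09 / 11.98 x 100 = 17.4%
Dry basis MC = 2.09 / 9.89 x 100 = 21.1%


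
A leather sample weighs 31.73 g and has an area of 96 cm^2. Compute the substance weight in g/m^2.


3305.2 g/m^2

Substance weight = mass / area x 10000
SW = 31.73 / 96 x 10000
SW = 3305.2 g/m^2


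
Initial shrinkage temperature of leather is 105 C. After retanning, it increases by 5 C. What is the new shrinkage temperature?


110 C

New Ts = 105 + 5 = 110 C


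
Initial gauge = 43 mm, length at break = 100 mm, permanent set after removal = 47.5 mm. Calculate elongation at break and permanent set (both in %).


Elongation at break = (100 - 43) / 43 x 100 = 132.6%
Permanent set = (47.5 - 43) / 43 x 100 = 10.5%


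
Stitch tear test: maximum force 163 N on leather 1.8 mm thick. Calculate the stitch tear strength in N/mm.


90.6 N/mm

Stitch tear strength = force / thickness
STS = 163 / 1.8 = 90.6 N/mm


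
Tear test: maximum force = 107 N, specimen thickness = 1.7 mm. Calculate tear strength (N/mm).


62.9 N/mm


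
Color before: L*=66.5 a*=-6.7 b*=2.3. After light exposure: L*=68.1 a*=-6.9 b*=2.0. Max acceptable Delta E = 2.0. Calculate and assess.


dL = 1.6, da = -0.2, db = -0.3
dE = sqrt((1.6)^2 + (-0.2)^2 + (-0.3)^2) = 1.64
Max = 2.0
Passes: Yes


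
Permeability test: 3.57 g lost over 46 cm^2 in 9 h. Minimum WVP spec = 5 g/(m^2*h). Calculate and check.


WVP = 86.23 g/(m^2*h)
Meets specification: Yes

WVP = 3.57 / (46 x 9) x 10000 = 86.23 g/(m^2*h)
Minimum: 5 g/(m^2*h)
Meets spec: Yes


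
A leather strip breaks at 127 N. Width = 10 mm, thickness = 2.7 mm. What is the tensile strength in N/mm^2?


Cross-sectional area = 10 x 2.7 = 27.0 mm^2
Tensile strength = 127 / 27.0 = 4.70 N/mm^2


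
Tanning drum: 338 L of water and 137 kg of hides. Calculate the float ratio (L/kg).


Float ratio = water / hide weight
Ratio = 338 / 137 = 2.5


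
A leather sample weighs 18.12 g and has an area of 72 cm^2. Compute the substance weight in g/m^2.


Substance weight = mass / area x 10000
SW = 18.12 / 72 x 10000
SW = 2516.7 g/m^2


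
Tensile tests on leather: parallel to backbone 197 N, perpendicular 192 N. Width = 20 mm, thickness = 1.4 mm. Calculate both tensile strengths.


Area = 20 x 1.4 = 28.0 mm^2
TS (parallel) = 197 / 28.0 = 7.04 N/mm^2
TS (perpendicular) = 192 / 28.0 = 6.86 N/mm^2


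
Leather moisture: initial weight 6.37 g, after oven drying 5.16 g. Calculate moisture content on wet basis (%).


19.0%

Moisture = 6.37 - 5.16 = 1.21 g
MC = 1.21 / 6.37 x 100 = 19.0%


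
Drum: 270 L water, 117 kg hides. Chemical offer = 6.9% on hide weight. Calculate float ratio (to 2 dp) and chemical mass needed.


Float ratio = 270 / 117 = 2.31
Chemical = 117 x 6.9 / 100 = 8.073 kg


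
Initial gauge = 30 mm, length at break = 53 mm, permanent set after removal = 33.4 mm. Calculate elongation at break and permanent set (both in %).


Elongation at break = (53 - 30) / 30 x 100 = 76.7%
Permanent set = (33.4 - 30) / 30 x 100 = 11.3%


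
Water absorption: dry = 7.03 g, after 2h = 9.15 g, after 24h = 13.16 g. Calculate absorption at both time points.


2h absorption = 30.2%
24h absorption = 87.2%

WA (2h) = (9.15 - 7.03) / 7.03 x 100 = 30.2%
WA (24h) = (13.16 - 7.03) / 7.03 x 100 = 87.2%


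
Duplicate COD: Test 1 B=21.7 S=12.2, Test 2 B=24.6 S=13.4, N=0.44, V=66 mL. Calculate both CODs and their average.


COD1 = (21.7 - 12.2) x 0.44 x 8000 / 66 = 506.7 mg/L
COD2 = (24.6 - 13.4) x 0.44 x 8000 / 66 = 597.3 mg/L
Average = (506.7 + 597.3) / 2 = 552.0 mg/L


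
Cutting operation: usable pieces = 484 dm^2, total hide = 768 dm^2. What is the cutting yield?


63.0%

Yield = usable / total x 100
Yield = 484 / 768 x 100 = 63.0%


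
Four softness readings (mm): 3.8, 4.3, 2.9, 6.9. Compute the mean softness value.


Sum = 3.8 + 4.3 + 2.9 + 6.9
Mean = 17.9 / 4 = 4.48 mm


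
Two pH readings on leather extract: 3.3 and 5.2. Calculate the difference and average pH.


Difference = |3.3 - 5.2| = 1.9
Average = (3.3 + 5.2) / 2 = 4.25


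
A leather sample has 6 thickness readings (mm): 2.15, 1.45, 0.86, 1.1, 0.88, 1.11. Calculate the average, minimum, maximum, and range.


Sum = 7.55
Average = 7.55 / 6 = 1.26 mm
Minimum = 0.86 mm
Maximum = 2.15 mm
Range = 2.15 - 0.86 = 1.29 mm


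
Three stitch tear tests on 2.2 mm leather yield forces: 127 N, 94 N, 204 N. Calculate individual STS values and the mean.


STS1 = 127 / 2.2 = 57.7 N/mm
STS2 = 94 / 2.2 = 42.7 N/mm
STS3 = 204 / 2.2 = 92.7 N/mm
Mean = (57.7 + 42.7 + 92.7) / 3 = 64.4 N/mm


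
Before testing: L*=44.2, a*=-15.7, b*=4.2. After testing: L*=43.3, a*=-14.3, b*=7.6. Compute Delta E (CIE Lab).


dL = 43.3 - 44.2 = -0.9
da = -14.3 - (-15.7) = 1.4
db = 7.6 - 4.2 = 3.4
dE = sqrt((-0.9)^2 + (1.4)^2 + (3.4)^2) = 3.79


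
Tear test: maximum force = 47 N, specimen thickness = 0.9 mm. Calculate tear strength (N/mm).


Tear strength = force / thickness
Tear = 47 / 0.9 = 52.2 N/mm


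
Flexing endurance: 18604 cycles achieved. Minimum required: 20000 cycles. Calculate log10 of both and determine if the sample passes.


log10(18604) = 4.27
log10(20000) = 4.30
Passes: No


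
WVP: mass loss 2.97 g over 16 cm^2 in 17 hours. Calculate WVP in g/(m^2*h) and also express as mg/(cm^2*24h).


WVP = 2.97 / (16 x 17) x 10000 = 109.19 g/(m^2*h)
Mass loss in mg = 2.97 x 1000 = 2970 mg
Per cm^2 per 24h in mg: 2970 x 24 / (16 x 17) = 71280 / 272 = 262.06 mg/(cm^2*24h)


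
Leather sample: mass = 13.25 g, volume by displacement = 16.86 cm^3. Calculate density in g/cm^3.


Density = mass / volume
Density = 13.25 / 16.86 = 0.786 g/cm^3


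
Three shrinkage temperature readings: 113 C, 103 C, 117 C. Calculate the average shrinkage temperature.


111.0 C


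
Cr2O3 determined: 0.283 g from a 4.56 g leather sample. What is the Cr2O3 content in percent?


Cr2O3% = 0.283 / 4.56 x 100
Cr2O3% = 6.21%


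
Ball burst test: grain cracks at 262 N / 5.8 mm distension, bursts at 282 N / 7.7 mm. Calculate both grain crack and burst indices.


Crack index = 262 / 5.8 = 45.2 N/mm
Burst index = 282 / 7.7 = 36.6 N/mm


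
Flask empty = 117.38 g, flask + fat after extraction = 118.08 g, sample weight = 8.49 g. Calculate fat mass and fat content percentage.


Fat mass = 118.08 - 117.38 = 0.70 g
Fat% = 0.70 / 8.49 x 100 = 8.2%


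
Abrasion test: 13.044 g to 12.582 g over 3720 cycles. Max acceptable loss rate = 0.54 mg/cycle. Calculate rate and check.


Loss = 13.044 - 12.582 = 0.462 g
Rate = 0.462 g / 3720 cycles x 1000 = 0.124 mg/cycle
Max = 0.54 mg/cycle
Passes: Yes


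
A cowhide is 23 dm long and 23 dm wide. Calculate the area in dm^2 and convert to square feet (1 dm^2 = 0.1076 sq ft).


529 dm^2
56.92 sq ft

Area = 23 x 23 = 529 dm^2
Conversion: 529 x 0.1076 = 56.92 sq ft


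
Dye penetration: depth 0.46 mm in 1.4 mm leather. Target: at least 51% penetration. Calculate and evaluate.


Penetration = 0.46 / 1.4 x 100 = 32.9%
Target: 51%
Meets target: No


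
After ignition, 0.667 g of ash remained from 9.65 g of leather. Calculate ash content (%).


Ash% = 0.667 / 9.65 x 100
Ash% = 6.91%


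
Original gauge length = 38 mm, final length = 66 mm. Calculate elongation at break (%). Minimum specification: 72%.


Elongation = 73.7%
Meets spec: Yes

Extension = 66 - 38 = 28 mm
Elongation = 28 / 38 x 100 = 73.7%
Minimum required: 72%
Meets specification: Yes


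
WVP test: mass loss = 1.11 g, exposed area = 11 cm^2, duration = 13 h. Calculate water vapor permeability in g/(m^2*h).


77.62 g/(m^2*h)


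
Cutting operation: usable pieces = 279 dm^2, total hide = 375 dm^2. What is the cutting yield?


Yield = usable / total x 100
Yield = 279 / 375 x 100 = 74.4%


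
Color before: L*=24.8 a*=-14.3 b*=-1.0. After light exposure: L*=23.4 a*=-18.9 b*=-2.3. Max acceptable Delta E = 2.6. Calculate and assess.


Delta E = 4.98
Passes: No


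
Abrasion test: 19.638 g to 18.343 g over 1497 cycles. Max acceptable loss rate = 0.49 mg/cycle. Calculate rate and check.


Loss = 19.638 - 18.343 = 1.295 g
Rate = 1.295 g / 1497 cycles x 1000 = 0.865 mg/cycle
Max = 0.49 mg/cycle
Passes: No


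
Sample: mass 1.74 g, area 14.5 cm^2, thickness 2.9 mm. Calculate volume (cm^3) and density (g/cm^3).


Thickness in cm = 2.9 / 10 = 0.29 cm
Volume = 14.5 x 0.29 = 4.205 cm^3
Density = 1.74 / 4.205 = 0.414 g/cm^3


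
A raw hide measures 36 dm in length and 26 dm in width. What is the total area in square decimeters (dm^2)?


Area = length x width
Area = 36 x 26 = 936 dm^2


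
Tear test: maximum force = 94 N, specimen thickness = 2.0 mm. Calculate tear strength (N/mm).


47.0 N/mm

Tear strength = force / thickness
Tear = 94 / 2.0 = 47.0 N/mm


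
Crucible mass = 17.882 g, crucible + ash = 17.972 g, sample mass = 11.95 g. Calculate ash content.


Ash mass = 0.090 g
Ash content = 0.75%

Ash mass = 17.972 - 17.882 = 0.090 g
Ash% = 0.090 / 11.95 x 100 = 0.75%


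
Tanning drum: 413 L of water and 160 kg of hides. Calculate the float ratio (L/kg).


Float ratio = water / hide weight
Ratio = 413 / 160 = 2.6


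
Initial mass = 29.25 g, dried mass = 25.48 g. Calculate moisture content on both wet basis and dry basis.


Wet basis = 12.9%
Dry basis = 14.8%


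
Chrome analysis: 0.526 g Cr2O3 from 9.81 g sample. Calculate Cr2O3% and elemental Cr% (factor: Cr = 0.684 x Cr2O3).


Cr2O3 = 5.36%
Cr = 3.67%


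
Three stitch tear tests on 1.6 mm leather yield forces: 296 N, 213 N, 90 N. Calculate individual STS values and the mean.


STS1 = 185.0 N/mm
STS2 = 133.1 N/mm
STS3 = 56.3 N/mm
Mean = 124.8 N/mm

STS1 = 296 / 1.6 = 185.0 N/mm
STS2 = 213 / 1.6 = 133.1 N/mm
STS3 = 90 / 1.6 = 56.3 N/mm
Mean = (185.0 + 133.1 + 56.3) / 3 = 124.8 N/mm


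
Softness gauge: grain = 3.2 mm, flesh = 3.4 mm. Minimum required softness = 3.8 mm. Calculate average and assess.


Average softness = 3.30 mm
Meets requirement: No

Average = (3.2 + 3.4) / 2 = 3.30 mm
Minimum = 3.8 mm
Meets requirement: No


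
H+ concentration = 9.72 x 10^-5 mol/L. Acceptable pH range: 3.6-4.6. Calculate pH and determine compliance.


pH = 4.01
Compliant: Yes


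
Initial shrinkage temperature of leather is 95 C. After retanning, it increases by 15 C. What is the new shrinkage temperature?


New Ts = 95 + 15 = 110 C


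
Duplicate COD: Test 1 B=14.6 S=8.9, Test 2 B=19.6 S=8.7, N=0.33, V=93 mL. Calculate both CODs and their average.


COD1 = 161.8 mg/L
COD2 = 309.4 mg/L
Average = 235.6 mg/L


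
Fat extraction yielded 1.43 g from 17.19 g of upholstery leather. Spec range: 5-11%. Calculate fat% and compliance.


Fat content = 8.3%
Compliant: Yes


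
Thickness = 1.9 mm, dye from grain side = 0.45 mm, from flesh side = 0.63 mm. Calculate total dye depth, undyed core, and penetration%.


Total dyed = 0.45 + 0.63 = 1.08 mm
Undyed core = 1.9 - 1.08 = 0.82 mm
Penetration = 1.08 / 1.9 x 100 = 56.8%


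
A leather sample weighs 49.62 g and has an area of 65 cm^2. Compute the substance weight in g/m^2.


Substance weight = mass / area x 10000
SW = 49.62 / 65 x 10000
SW = 7633.8 g/m^2


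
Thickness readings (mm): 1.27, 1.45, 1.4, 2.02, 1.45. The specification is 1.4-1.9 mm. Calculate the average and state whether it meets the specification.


Average = 1.52 mm
Within specification: Yes

Sum = 7.59
Average = 7.59 / 5 = 1.52 mm
Specification range: 1.4 to 1.9 mm
Within spec: Yes


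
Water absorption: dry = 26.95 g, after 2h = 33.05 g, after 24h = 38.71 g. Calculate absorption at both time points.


WA (2h) = (33.05 - 26.95) / 26.95 x 100 = 22.6%
WA (24h) = (38.71 - 26.95) / 26.95 x 100 = 43.6%


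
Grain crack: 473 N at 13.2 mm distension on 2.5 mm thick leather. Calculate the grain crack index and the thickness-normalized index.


Crack index = 473 / 13.2 = 35.8 N/mm
Normalized = 35.8 / 2.5 = 14.3 N/mm per mm


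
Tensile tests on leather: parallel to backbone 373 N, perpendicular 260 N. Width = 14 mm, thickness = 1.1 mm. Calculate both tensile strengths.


Parallel = 24.22 N/mm^2
Perpendicular = 16.88 N/mm^2


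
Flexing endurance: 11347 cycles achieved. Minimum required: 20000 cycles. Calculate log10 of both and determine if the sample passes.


log10(11347) = 4.05
log10(20000) = 4.30
Passes: No


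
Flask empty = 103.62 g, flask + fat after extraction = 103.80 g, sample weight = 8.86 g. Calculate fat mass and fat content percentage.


Fat mass = 103.80 - 103.62 = 0.18 g
Fat% = 0.18 / 8.86 x 100 = 2.0%


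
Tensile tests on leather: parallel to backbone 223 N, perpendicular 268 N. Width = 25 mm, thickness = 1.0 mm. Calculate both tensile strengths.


Parallel = 8.92 N/mm^2
Perpendicular = 10.72 N/mm^2

Area = 25 x 1.0 = 25.0 mm^2
TS (parallel) = 223 / 25.0 = 8.92 N/mm^2
TS (perpendicular) = 268 / 25.0 = 10.72 N/mm^2


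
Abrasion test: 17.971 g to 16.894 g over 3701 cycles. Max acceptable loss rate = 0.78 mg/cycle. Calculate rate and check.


Loss = 17.971 - 16.894 = 1.077 g
Rate = 1.077 g / 3701 cycles x 1000 = 0.291 mg/cycle
Max = 0.78 mg/cycle
Passes: Yes


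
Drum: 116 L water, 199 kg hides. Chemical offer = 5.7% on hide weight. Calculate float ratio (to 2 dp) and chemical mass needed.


Float ratio = 116 / 199 = 0.58
Chemical = 199 x 5.7 / 100 = 11.343 kg


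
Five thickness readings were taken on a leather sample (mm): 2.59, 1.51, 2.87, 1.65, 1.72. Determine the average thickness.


2.07 mm


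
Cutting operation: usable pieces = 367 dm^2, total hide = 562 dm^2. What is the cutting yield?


Yield = usable / total x 100
Yield = 367 / 562 x 100 = 65.3%


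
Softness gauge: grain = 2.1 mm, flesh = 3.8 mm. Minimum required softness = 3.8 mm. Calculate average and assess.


Average softness = 2.95 mm
Meets requirement: No


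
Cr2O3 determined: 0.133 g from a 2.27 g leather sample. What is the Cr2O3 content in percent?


5.86%

Cr2O3% = 0.133 / 2.27 x 100
Cr2O3% = 5.86%


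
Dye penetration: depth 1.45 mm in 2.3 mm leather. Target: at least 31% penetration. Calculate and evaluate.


Penetration = 1.45 / 2.3 x 100 = 63.0%
Target: 31%
Meets target: Yes


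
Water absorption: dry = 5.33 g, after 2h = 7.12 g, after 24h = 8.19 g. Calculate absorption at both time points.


2h absorption = 33.6%
24h absorption = 53.7%

WA (2h) = (7.12 - 5.33) / 5.33 x 100 = 33.6%
WA (24h) = (8.19 - 5.33) / 5.33 x 100 = 53.7%


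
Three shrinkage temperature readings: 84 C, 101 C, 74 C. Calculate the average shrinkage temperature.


Average = (84 + 101 + 74) / 3
Average = 259 / 3 = 86.3 C


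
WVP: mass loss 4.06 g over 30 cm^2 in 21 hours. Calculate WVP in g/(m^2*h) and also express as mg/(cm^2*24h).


WVP = 64.44 g/(m^2*h)
Daily rate = 154.67 mg/(cm^2*24h)


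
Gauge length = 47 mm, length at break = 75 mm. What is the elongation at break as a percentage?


Extension = 75 - 47 = 28 mm
Elongation = 28 / 47 x 100 = 59.6%


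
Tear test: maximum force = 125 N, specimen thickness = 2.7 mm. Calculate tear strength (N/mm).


46.3 N/mm

Tear strength = force / thickness
Tear = 125 / 2.7 = 46.3 N/mm


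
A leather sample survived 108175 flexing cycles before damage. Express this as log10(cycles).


log10(108175) = 5.03


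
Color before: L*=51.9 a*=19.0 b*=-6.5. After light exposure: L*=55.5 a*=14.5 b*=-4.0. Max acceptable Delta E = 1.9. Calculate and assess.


dL = 3.6, da = -4.5, db = 2.5
dE = sqrt((3.6)^2 + (-4.5)^2 + (2.5)^2) = 6.28
Max = 1.9
Passes: No


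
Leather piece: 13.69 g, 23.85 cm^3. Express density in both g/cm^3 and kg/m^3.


Density = 13.69 / 23.85 = 0.574 g/cm^3
Convert: 0.574 x 1000 = 574 kg/m^3


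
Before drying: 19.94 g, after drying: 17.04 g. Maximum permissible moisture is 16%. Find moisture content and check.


Moisture content = 14.5%
Acceptable: Yes

MC = (19.94 - 17.04) / 19.94 x 100 = 14.5%
Maximum: 16%
Acceptable: Yes


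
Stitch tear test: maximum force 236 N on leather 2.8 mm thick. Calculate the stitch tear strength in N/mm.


84.3 N/mm

Stitch tear strength = force / thickness
STS = 236 / 2.8 = 84.3 N/mm
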